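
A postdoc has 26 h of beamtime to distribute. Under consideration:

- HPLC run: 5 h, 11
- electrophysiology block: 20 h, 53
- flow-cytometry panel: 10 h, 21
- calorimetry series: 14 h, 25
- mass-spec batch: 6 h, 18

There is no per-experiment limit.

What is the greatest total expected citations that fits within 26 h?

By expected citations per h: mass-spec batch 3.00, electrophysiology block 2.65, HPLC run 2.20, flow-cytometry panel 2.10 lead.
Best packing: 4×mass-spec batch — 24 h, 72 total.

72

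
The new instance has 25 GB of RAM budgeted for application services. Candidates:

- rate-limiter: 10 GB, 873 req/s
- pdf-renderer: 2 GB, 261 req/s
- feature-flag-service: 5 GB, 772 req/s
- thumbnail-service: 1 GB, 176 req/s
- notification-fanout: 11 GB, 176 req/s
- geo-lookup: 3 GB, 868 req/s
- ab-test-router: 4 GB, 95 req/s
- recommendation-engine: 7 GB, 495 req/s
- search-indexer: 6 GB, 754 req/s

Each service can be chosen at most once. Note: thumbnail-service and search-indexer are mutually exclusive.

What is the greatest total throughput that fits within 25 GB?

3267

Taking rate-limiter + feature-flag-service + geo-lookup + search-indexer: 24 GB used, 3267 in throughput.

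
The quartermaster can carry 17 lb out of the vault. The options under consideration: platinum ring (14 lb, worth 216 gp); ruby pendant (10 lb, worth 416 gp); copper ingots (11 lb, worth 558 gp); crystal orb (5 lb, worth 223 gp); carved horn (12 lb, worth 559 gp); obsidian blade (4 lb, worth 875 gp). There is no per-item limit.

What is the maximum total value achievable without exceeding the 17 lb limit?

3500

Ranking by ratio (value/lb): obsidian blade 218.75, copper ingots 50.73, carved horn 46.58, crystal orb 44.60.
The ratio ordering already packs tightly: 4×obsidian blade, 16 lb, 3500.
Nothing else within 17 lb beats 3500.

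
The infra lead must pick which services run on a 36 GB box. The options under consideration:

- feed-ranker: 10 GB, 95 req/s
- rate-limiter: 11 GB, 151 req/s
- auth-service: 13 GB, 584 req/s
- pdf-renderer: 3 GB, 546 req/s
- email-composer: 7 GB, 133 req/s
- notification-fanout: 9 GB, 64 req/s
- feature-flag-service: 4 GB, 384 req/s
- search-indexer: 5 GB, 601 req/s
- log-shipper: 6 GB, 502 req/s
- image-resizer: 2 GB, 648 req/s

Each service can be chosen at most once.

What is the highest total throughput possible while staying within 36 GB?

Taking auth-service + pdf-renderer + feature-flag-service + search-indexer + log-shipper + image-resizer: 33 GB used, 3265 in throughput.
The closest alternative, auth-service + pdf-renderer + email-composer + search-indexer + log-shipper + image-resizer, reaches only 3014.

3265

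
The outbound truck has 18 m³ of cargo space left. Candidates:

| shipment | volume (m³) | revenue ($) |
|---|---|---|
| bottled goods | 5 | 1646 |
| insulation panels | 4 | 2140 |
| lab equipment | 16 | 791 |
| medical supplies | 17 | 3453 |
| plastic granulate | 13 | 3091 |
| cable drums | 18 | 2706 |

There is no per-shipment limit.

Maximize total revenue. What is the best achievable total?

8560

By revenue per m³: insulation panels 535.00, bottled goods 329.20, plastic granulate 237.77 lead.
4×insulation panels uses 16 of the 18 m³ and totals 8560.
The spare 2 m³ is too small for any remaining shipment, and no exchange beats 8560.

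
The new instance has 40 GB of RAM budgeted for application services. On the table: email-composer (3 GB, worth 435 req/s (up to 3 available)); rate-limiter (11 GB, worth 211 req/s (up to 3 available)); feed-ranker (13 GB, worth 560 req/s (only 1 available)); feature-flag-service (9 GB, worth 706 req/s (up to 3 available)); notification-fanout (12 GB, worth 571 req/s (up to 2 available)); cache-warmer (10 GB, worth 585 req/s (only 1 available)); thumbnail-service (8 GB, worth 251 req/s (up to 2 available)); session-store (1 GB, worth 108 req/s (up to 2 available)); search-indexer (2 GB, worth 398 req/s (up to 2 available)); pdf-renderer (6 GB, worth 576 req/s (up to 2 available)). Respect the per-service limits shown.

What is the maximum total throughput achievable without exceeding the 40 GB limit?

Density check — search-indexer 199.00, email-composer 145.00, session-store 108.00, pdf-renderer 96.00 are the best per GB.
Filling by ratio: 3×email-composer + feature-flag-service + 2×session-store + 2×search-indexer + 2×pdf-renderer for 4175, with 4 GB left unused.
Dropping pdf-renderer frees 6 GB; slotting in feature-flag-service (9 GB) lifts the total to 4305 at 39 GB.
Nothing else within 40 GB beats 4305.

4305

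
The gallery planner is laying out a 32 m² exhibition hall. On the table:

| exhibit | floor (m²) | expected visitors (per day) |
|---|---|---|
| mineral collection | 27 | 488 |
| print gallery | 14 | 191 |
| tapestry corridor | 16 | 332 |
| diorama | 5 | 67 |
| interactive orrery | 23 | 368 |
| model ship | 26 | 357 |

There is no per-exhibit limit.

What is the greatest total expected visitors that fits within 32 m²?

The ratio ordering already packs tightly: 2×tapestry corridor, 32 m², 664.
Every other selection either busts 32 m² or fails to beat 664.

664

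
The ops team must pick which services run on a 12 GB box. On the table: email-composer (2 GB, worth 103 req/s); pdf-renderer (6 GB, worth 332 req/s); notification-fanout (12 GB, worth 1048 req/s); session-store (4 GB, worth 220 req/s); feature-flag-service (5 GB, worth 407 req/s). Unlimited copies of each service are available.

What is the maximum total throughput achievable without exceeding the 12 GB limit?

1048

Ranking by ratio (throughput/GB): notification-fanout 87.33, feature-flag-service 81.40, pdf-renderer 55.33.
Notification-fanout uses 12 of the 12 GB and totals 1048.
That's the maximum — no swap from here does better than 1048.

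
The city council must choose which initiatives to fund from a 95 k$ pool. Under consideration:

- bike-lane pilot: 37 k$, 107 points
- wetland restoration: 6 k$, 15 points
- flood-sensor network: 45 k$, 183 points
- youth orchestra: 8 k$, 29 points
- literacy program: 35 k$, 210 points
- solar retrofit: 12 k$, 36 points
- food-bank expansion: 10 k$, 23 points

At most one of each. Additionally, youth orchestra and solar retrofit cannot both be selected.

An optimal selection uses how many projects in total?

Best achievable projected impact is 437.
For example wetland restoration + flood-sensor network + youth orchestra + literacy program achieves it, using 94 k$.
Any selection reaching 437 contains exactly 4 projects.

4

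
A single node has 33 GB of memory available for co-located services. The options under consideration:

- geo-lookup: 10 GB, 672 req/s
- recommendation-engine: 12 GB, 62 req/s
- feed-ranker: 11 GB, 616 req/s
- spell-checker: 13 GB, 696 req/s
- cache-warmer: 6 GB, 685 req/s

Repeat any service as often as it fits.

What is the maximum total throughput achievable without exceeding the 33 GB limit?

Taking 5×cache-warmer: 30 GB used, 3425 in throughput.
The spare 3 GB is too small for any remaining service, and no exchange beats 3425.

3425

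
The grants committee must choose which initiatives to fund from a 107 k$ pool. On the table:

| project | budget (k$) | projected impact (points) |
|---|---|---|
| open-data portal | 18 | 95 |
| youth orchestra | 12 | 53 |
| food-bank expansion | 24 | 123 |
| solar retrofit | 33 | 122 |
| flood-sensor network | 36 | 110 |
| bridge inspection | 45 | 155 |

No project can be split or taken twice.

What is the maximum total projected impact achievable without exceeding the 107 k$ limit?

Filling by ratio: open-data portal + youth orchestra + food-bank expansion + solar retrofit for 393, with 20 k$ left unused.
Replace solar retrofit with bridge inspection: the trade gains 33 net, giving 426 at 99 k$.

426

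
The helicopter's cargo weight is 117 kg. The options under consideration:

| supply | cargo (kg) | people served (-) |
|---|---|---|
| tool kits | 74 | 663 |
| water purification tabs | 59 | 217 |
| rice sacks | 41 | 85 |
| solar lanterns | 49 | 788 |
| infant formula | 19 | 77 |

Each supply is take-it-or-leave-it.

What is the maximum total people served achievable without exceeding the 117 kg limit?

The ratio heuristic lands on rice sacks + solar lanterns + infant formula (950) but leaves 8 kg idle.
Replace rice sacks and infant formula with water purification tabs: the trade gains 55 net, giving 1005 at 108 kg.
Runner-up rice sacks + solar lanterns + infant formula tops out at 950.

1005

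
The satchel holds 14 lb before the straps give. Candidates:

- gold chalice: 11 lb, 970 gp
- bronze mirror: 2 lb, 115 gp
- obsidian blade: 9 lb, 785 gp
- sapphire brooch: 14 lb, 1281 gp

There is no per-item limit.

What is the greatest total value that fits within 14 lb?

1281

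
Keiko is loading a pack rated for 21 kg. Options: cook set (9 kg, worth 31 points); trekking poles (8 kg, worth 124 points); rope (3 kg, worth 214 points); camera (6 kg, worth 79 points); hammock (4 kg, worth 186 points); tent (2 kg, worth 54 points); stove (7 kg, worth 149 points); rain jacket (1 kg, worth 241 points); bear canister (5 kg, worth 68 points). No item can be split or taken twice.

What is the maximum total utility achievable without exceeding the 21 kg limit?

The ratio heuristic lands on rope + hammock + tent + stove + rain jacket (844) but leaves 4 kg idle.
Replace tent with camera: the trade gains 25 net, giving 869 at 21 kg.

869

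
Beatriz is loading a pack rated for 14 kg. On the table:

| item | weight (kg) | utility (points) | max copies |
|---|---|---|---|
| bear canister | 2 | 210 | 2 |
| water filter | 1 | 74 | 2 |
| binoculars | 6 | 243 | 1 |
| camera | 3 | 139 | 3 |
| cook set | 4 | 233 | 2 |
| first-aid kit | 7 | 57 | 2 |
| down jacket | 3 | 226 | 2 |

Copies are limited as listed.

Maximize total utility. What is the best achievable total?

Taking the top-ratio items first gives 2×bear canister + 2×water filter + 2×down jacket for 1020 (12 kg).
Dropping 2×water filter frees 2 kg; slotting in cook set (4 kg) lifts the total to 1105 at 14 kg.
Nothing else within 14 kg beats 1105.

1105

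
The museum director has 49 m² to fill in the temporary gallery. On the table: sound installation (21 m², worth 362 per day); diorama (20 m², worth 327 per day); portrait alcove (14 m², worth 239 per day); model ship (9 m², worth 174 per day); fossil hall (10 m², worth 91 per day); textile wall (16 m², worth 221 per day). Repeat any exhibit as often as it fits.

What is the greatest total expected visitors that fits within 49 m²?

884

Density check — model ship 19.33, sound installation 17.24, portrait alcove 17.07, diorama 16.35 are the best per m².
Taking the top-ratio exhibits first gives 5×model ship for 870 (45 m²).
Replace 2×model ship with sound installation: the trade gains 14 net, giving 884 at 48 m².
Nothing else within 49 m² beats 884.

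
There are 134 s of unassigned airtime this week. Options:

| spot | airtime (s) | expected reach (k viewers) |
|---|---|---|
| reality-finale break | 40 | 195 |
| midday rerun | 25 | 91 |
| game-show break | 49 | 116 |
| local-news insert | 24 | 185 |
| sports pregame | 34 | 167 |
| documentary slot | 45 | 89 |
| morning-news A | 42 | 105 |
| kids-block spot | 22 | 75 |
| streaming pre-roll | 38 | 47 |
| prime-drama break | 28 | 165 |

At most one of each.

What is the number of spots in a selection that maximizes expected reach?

Best achievable expected reach is 712.
reality-finale break + local-news insert + sports pregame + prime-drama break hits 712 at 126 s.
Every optimal selection uses 4 spots.

4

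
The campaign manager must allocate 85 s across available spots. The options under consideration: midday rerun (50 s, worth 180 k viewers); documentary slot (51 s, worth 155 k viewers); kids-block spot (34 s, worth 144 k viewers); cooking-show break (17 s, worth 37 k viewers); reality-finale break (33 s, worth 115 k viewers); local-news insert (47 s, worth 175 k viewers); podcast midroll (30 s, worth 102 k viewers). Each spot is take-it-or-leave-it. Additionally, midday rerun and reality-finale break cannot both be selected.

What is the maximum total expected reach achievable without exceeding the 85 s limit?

By expected reach per s: kids-block spot 4.24, local-news insert 3.72, midday rerun 3.60 lead.
Greedy by ratio would take kids-block spot + local-news insert: 81 s used, total 319.
Replace local-news insert with midday rerun: the trade gains 5 net, giving 324 at 84 s.
The spare 1 s is too small for any remaining spot, and no feasible exchange beats 324.

324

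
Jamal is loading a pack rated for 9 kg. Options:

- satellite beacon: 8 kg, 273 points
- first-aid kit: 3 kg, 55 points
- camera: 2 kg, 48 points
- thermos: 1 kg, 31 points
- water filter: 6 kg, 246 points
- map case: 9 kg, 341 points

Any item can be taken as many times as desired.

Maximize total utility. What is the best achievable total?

341

Greedy by ratio would take 3×thermos + water filter: 9 kg used, total 339.
Replace 3×thermos and water filter with map case: the trade gains 2 net, giving 341 at 9 kg.
Nothing else within 9 kg beats 341.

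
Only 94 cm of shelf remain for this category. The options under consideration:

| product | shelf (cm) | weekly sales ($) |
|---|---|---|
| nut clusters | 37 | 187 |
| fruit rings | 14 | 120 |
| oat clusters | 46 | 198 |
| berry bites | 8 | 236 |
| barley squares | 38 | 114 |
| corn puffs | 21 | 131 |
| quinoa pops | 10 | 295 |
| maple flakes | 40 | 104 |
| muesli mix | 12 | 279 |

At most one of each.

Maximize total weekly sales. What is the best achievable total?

Ranking by ratio (weekly sales/cm): berry bites 29.50, quinoa pops 29.50, muesli mix 23.25.
A density-first pass picks fruit rings + berry bites + corn puffs + quinoa pops + muesli mix — 1061 at 65 cm.
The 21 cm tied up in corn puffs is better spent on oat clusters — total rises to 1128 (90 cm).
Nut clusters + berry bites + corn puffs + quinoa pops + muesli mix matches that 1128 at 88 cm; no feasible combination exceeds it.

1128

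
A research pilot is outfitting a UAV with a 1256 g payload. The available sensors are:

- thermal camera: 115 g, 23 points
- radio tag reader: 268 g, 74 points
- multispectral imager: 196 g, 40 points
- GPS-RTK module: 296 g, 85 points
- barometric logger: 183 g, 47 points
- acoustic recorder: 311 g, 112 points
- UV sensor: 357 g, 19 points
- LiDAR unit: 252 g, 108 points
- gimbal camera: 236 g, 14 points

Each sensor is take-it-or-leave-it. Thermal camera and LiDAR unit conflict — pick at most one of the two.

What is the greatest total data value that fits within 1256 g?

392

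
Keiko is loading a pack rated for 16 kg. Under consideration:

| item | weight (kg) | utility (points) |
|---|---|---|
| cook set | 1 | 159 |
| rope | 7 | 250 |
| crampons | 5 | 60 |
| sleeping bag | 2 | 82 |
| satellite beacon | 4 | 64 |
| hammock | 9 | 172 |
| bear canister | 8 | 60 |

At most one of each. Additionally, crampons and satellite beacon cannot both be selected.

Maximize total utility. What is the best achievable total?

555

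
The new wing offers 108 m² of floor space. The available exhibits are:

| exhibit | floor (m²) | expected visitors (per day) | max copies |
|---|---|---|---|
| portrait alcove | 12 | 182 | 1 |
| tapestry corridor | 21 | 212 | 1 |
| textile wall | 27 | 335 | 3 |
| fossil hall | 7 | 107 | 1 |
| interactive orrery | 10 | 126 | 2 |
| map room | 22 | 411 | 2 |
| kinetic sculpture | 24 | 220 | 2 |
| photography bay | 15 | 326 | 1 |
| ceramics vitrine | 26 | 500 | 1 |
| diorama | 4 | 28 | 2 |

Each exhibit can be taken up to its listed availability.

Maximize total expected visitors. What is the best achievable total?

1965

Ranking by ratio (expected visitors/m²): photography bay 21.73, ceramics vitrine 19.23, map room 18.68, fossil hall 15.29.
The ratio ordering already packs tightly: portrait alcove + fossil hall + 2×map room + photography bay + ceramics vitrine + diorama, 108 m², 1965.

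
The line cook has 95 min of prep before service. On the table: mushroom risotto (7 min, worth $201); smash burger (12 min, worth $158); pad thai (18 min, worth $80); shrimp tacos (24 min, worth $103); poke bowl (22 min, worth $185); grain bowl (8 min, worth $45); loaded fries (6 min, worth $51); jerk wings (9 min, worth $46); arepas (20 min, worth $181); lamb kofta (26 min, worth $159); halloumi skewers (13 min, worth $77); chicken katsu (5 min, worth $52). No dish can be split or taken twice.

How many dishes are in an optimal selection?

Optimal total is 951.
mushroom risotto + smash burger + poke bowl + loaded fries + jerk wings + arepas + halloumi skewers + chicken katsu hits 951 at 94 min.
All optima have 8 dishes.

8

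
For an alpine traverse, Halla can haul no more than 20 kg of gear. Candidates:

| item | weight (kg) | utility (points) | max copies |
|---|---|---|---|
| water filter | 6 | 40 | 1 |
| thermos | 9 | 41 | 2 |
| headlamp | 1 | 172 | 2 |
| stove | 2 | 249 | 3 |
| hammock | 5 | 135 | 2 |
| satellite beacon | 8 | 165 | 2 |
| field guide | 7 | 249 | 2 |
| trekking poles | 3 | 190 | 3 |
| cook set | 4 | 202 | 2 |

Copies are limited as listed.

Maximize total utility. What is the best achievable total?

1691

By utility per kg: headlamp 172.00, stove 124.50, trekking poles 63.33 lead.
A density-first pass picks 2×headlamp + 3×stove + 3×trekking poles — 1661 at 17 kg.
Dropping headlamp frees 1 kg; slotting in cook set (4 kg) lifts the total to 1691 at 20 kg.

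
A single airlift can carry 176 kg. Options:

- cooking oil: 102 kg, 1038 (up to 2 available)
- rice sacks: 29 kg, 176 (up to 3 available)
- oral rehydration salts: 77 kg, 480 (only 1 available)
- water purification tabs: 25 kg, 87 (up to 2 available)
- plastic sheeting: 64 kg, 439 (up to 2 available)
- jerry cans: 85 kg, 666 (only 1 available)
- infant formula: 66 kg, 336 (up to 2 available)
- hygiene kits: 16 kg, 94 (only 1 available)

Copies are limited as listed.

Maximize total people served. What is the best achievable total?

1484

Taking the top-ratio supplies first gives cooking oil + plastic sheeting for 1477 (166 kg).
The 64 kg tied up in plastic sheeting is better spent on 2×rice sacks + hygiene kits — total rises to 1484 (176 kg).
Nothing else within 176 kg beats 1484.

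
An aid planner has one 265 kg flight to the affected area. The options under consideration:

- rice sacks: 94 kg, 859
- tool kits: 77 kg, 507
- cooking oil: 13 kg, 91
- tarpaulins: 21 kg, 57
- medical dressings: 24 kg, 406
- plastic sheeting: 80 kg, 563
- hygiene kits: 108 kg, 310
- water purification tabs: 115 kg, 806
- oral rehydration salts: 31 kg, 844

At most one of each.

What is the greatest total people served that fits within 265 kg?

A density-first pass picks rice sacks + cooking oil + tarpaulins + medical dressings + plastic sheeting + oral rehydration salts — 2820 at 263 kg.
The 114 kg tied up in cooking oil and tarpaulins and plastic sheeting is better spent on water purification tabs — total rises to 2915 (264 kg).
Runner-up rice sacks + cooking oil + tarpaulins + medical dressings + plastic sheeting + oral rehydration salts tops out at 2820.

2915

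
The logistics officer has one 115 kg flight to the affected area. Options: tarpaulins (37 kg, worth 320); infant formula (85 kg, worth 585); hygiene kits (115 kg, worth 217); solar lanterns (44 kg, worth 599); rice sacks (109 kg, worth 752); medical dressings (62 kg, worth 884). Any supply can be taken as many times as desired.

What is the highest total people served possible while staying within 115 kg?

1483

Best packing: solar lanterns + medical dressings — 106 kg, 1483 total.
The spare 9 kg is too small for any remaining supply, and no exchange beats 1483.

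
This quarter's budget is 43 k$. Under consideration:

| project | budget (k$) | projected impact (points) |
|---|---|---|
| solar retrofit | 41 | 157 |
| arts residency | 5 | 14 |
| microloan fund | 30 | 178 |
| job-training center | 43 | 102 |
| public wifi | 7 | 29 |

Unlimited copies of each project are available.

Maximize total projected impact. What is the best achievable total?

221

Density check — microloan fund 5.93, public wifi 4.14, solar retrofit 3.83, arts residency 2.80 are the best per k$.
Taking arts residency + microloan fund + public wifi: 42 k$ used, 221 in projected impact.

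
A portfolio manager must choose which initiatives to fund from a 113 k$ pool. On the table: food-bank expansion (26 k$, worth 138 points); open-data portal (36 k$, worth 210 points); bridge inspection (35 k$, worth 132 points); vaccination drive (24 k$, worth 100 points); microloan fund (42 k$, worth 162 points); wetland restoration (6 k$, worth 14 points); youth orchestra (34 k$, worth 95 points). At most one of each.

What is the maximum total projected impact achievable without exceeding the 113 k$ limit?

Greedy by ratio would take food-bank expansion + open-data portal + vaccination drive + wetland restoration: 92 k$ used, total 462.
The 24 k$ tied up in vaccination drive is better spent on microloan fund — total rises to 524 (110 k$).
No other feasible combination exceeds 524.

524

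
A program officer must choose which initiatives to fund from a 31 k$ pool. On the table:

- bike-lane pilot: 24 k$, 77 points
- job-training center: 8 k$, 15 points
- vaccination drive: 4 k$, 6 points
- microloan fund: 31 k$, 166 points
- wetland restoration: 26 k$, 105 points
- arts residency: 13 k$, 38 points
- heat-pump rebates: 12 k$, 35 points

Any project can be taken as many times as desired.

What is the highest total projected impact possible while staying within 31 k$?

166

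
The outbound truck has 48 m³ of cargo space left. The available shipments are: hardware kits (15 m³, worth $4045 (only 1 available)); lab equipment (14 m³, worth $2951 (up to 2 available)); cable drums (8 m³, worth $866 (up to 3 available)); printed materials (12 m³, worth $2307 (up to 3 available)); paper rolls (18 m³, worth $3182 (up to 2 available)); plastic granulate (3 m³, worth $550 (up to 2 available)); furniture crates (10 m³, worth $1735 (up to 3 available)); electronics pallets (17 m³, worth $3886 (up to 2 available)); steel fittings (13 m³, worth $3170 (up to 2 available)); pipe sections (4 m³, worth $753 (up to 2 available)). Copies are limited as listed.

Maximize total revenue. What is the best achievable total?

By revenue per m³: hardware kits 269.67, steel fittings 243.85, electronics pallets 228.59 lead.
Best packing: hardware kits + plastic granulate + 2×steel fittings + pipe sections — 48 m³, 11688 total.
No other feasible combination exceeds 11688.

11688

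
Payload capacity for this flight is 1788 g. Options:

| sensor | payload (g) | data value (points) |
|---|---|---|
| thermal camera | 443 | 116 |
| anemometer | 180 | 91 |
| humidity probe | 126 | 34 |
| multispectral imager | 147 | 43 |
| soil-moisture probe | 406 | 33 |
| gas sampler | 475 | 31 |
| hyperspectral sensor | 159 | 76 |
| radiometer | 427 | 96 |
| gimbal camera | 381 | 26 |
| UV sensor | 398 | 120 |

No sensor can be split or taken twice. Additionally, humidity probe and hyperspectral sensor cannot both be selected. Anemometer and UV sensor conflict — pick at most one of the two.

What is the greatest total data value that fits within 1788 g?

Ranking by ratio (data value/g): anemometer 0.51, hyperspectral sensor 0.48, UV sensor 0.30.
Best packing: thermal camera + anemometer + multispectral imager + soil-moisture probe + hyperspectral sensor + radiometer — 1762 g, 455 total.
Next best is thermal camera + multispectral imager + hyperspectral sensor + radiometer + UV sensor at 451 (1574 g) — short by 4.

455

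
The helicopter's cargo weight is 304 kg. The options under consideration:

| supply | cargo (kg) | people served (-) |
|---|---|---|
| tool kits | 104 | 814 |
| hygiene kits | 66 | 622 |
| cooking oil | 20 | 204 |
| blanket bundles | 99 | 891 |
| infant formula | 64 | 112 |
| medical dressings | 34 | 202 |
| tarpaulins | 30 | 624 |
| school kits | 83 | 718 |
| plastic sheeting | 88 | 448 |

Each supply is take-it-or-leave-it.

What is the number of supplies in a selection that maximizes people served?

5

The maximum people served within 304 kg is 3059.
One optimal bundle: hygiene kits + cooking oil + blanket bundles + tarpaulins + school kits (298 kg).
All optima have 5 supplies.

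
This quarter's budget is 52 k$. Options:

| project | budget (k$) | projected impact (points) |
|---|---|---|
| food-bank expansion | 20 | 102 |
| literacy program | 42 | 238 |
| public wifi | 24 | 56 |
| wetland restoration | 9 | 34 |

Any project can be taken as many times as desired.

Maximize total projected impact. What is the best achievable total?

By projected impact per k$: literacy program 5.67, food-bank expansion 5.10, wetland restoration 3.78, public wifi 2.33 lead.
Literacy program + wetland restoration uses 51 of the 52 k$ and totals 272.
The spare 1 k$ is too small for any remaining project, and no exchange beats 272.

272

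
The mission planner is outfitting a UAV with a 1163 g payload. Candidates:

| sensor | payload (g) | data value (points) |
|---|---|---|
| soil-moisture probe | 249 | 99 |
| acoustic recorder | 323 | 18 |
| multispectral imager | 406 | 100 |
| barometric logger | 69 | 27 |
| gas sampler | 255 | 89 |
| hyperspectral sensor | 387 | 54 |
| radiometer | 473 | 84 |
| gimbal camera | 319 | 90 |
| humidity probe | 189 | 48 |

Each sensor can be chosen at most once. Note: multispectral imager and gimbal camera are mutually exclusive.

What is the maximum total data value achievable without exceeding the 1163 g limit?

353

Best packing: soil-moisture probe + barometric logger + gas sampler + gimbal camera + humidity probe — 1081 g, 353 total.
The closest alternative, soil-moisture probe + multispectral imager + gas sampler + humidity probe, reaches only 336.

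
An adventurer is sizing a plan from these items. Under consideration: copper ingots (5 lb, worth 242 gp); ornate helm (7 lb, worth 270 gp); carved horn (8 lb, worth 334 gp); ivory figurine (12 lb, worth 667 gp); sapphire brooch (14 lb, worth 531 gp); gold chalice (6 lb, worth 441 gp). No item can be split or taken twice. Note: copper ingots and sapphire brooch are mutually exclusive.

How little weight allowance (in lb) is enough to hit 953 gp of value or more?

Look for the lowest-weight combination reaching 953.
Taking copper ingots + ornate helm + gold chalice gives 953 (≥ 953) for 18 lb.
No combination under 18 lb hits 953.

18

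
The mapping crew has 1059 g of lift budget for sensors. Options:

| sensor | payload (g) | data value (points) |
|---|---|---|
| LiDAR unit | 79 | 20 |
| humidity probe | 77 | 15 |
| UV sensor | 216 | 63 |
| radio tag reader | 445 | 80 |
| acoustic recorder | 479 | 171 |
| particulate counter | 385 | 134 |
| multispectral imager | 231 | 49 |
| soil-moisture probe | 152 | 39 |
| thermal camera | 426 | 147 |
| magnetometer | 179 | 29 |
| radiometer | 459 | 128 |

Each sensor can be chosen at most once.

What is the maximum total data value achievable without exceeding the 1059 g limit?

357

Density check — acoustic recorder 0.36, particulate counter 0.35, thermal camera 0.35, UV sensor 0.29 are the best per g.
Filling by ratio: acoustic recorder + particulate counter + soil-moisture probe for 344, with 43 g left unused.
Dropping particulate counter frees 385 g; slotting in thermal camera (426 g) lifts the total to 357 at 1057 g.
Next best is acoustic recorder + particulate counter + soil-moisture probe at 344 (1016 g) — short by 13.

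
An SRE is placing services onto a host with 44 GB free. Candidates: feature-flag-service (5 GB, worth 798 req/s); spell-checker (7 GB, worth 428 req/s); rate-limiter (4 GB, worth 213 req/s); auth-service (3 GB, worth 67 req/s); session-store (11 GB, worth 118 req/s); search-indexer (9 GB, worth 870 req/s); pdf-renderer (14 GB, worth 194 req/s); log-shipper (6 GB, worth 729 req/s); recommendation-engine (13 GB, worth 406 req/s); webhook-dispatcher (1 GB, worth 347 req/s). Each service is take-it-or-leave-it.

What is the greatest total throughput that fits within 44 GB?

The ratio heuristic lands on feature-flag-service + spell-checker + rate-limiter + auth-service + search-indexer + log-shipper + webhook-dispatcher (3452) but leaves 9 GB idle.
Dropping rate-limiter frees 4 GB; slotting in recommendation-engine (13 GB) lifts the total to 3645 at 44 GB.
Runner-up feature-flag-service + spell-checker + search-indexer + log-shipper + recommendation-engine + webhook-dispatcher tops out at 3578.

3645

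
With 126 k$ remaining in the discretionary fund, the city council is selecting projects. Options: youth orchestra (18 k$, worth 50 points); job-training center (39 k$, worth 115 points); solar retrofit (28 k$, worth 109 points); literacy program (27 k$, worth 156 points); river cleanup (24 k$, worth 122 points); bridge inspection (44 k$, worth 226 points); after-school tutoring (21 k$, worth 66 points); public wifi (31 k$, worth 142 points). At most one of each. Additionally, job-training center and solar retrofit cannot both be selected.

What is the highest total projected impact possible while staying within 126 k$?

Density check — literacy program 5.78, bridge inspection 5.14, river cleanup 5.08 are the best per k$.
Best packing: literacy program + river cleanup + bridge inspection + public wifi — 126 k$, 646 total.
The closest alternative, solar retrofit + literacy program + river cleanup + bridge inspection, reaches only 613.

646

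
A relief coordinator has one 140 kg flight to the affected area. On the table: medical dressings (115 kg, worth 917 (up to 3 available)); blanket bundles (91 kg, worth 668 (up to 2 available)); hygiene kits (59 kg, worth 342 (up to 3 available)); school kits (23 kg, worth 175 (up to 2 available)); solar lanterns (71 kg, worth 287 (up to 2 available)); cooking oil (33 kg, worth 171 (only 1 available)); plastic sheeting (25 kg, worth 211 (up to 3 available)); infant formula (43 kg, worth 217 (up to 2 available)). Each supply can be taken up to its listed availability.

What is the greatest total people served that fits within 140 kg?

A density-first pass picks 2×school kits + 3×plastic sheeting — 983 at 121 kg.
The 96 kg tied up in 2×school kits and 2×plastic sheeting is better spent on medical dressings — total rises to 1128 (140 kg).
That's the maximum — no swap from here does better than 1128.

1128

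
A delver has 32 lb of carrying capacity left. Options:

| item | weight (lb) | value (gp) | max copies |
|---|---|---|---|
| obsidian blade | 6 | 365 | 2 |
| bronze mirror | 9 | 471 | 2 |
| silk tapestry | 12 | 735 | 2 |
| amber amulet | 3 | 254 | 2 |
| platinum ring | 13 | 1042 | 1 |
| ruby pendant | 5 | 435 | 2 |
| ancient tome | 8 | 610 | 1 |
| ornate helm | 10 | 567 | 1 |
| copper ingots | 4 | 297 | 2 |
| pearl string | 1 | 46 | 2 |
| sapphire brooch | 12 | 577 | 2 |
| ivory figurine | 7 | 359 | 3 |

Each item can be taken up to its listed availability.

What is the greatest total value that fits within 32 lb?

By value per lb: ruby pendant 87.00, amber amulet 84.67, platinum ring 80.15, ancient tome 76.25 lead.
Filling by ratio: 2×amber amulet + platinum ring + 2×ruby pendant + 2×pearl string for 2512, with 1 lb left unused.
Replace ruby pendant and 2×pearl string with ancient tome: the trade gains 83 net, giving 2595 at 32 lb.

2595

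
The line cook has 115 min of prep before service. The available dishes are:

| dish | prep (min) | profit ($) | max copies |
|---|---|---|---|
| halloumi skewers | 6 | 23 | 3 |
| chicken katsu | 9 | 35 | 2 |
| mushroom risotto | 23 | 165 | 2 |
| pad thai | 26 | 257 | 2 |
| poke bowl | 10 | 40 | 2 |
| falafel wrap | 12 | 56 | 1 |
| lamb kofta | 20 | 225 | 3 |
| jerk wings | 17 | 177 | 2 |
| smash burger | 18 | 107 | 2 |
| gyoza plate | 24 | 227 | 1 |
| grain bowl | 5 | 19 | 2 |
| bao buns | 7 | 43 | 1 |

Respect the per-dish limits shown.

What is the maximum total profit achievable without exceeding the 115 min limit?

Greedy by ratio would take falafel wrap + 3×lamb kofta + 2×jerk wings + bao buns: 113 min used, total 1128.
Dropping falafel wrap and 2×jerk wings and bao buns frees 53 min; slotting in 2×pad thai (52 min) lifts the total to 1189 at 112 min.
Nothing else within 115 min beats 1189.

1189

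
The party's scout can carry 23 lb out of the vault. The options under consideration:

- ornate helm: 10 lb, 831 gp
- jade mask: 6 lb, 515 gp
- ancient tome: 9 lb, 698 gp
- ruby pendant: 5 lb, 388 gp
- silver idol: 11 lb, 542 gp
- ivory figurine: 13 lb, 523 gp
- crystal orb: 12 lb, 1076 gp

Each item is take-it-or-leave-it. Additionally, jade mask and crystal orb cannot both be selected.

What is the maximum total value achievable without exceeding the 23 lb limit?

1907

By value per lb: crystal orb 89.67, jade mask 85.83, ornate helm 83.10, ruby pendant 77.60 lead.
Ornate helm + crystal orb uses 22 of the 23 lb and totals 1907.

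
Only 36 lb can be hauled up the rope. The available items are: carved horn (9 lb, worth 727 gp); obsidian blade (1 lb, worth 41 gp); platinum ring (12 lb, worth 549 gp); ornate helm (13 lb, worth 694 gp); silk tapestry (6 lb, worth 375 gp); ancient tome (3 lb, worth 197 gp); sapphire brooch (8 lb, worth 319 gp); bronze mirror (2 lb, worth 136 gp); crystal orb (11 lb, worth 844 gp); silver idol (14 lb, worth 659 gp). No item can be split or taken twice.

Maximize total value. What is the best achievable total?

2462

Filling by ratio: carved horn + obsidian blade + silk tapestry + ancient tome + bronze mirror + crystal orb for 2320, with 4 lb left unused.
Replace obsidian blade and silk tapestry and bronze mirror with ornate helm: the trade gains 142 net, giving 2462 at 36 lb.
Nothing else within 36 lb beats 2462.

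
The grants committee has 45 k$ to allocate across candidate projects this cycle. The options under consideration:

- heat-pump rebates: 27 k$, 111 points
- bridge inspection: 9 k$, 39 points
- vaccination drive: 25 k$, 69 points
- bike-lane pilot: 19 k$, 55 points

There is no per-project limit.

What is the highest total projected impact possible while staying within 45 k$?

5×bridge inspection uses 45 of the 45 k$ and totals 195.

195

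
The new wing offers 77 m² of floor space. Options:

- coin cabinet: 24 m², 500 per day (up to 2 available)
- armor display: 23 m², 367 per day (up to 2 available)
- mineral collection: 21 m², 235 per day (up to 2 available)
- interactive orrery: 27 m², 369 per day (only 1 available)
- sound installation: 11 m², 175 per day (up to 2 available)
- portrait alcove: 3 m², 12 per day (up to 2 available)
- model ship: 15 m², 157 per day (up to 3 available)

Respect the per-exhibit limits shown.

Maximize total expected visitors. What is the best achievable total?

1391

2×coin cabinet + armor display + 2×portrait alcove uses 77 of the 77 m² and totals 1391.
Nothing else within 77 m² beats 1391.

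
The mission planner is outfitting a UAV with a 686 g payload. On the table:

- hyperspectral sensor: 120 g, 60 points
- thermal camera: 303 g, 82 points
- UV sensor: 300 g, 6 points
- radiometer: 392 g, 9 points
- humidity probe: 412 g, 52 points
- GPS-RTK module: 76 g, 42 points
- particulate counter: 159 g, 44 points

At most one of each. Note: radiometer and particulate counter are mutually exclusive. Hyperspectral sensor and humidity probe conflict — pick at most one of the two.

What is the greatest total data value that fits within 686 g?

228

Taking hyperspectral sensor + thermal camera + GPS-RTK module + particulate counter: 658 g used, 228 in data value.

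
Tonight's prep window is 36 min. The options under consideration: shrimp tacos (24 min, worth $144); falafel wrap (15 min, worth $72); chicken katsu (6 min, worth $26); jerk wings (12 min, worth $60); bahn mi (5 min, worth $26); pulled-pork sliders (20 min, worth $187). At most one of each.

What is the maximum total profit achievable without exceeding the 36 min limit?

259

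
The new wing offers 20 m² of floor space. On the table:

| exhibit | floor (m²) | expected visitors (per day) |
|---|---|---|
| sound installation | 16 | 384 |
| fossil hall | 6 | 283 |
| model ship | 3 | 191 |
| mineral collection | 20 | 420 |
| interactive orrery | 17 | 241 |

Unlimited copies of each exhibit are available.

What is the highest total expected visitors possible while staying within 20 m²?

Taking 6×model ship: 18 m² used, 1146 in expected visitors.
That's the maximum — no swap from here does better than 1146.

1146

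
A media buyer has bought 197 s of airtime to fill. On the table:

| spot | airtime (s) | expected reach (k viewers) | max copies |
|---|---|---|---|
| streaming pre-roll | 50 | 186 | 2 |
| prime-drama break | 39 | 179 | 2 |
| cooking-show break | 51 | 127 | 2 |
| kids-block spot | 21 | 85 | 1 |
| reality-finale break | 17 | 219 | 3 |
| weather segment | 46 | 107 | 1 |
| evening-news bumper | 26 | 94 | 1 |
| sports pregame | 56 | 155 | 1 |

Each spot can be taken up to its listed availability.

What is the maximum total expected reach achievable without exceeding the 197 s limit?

1208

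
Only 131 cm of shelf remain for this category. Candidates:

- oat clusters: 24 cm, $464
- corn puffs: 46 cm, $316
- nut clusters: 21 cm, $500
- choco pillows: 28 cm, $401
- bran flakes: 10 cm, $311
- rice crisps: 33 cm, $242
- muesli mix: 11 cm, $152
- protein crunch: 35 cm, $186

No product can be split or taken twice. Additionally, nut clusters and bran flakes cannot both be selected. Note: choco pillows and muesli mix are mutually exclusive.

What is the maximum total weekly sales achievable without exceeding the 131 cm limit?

1681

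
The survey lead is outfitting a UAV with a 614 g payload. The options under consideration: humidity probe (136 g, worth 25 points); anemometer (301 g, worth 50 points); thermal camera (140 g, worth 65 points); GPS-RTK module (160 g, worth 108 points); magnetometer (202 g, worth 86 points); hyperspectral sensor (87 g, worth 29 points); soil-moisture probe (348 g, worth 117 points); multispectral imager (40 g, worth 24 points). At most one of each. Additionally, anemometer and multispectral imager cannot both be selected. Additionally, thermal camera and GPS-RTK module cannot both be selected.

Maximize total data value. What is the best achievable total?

254

GPS-RTK module + hyperspectral sensor + soil-moisture probe uses 595 of the 614 g and totals 254.
The closest alternative, GPS-RTK module + soil-moisture probe + multispectral imager, reaches only 249.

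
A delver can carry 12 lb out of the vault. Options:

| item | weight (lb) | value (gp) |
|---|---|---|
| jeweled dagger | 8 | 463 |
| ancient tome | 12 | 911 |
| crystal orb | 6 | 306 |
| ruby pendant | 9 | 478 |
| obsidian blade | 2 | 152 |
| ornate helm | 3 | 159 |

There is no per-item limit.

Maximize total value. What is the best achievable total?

912

Best packing: 6×obsidian blade — 12 lb, 912 total.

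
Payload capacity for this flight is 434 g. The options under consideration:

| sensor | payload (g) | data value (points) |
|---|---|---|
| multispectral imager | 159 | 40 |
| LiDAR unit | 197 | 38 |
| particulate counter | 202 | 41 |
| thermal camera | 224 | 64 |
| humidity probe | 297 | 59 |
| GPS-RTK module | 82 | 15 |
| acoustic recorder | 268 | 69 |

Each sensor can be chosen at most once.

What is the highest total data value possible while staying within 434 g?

Ranking by ratio (data value/g): thermal camera 0.29, acoustic recorder 0.26, multispectral imager 0.25.
Taking the top-ratio sensors first gives multispectral imager + thermal camera for 104 (383 g).
Dropping thermal camera frees 224 g; slotting in acoustic recorder (268 g) lifts the total to 109 at 427 g.

109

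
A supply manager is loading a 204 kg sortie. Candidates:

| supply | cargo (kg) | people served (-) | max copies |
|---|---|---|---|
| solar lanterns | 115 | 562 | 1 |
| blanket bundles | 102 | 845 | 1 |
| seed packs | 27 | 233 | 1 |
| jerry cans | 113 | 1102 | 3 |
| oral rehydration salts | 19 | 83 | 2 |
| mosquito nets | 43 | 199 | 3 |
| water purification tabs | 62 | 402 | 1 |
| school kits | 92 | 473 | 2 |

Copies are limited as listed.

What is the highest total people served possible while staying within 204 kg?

Taking seed packs + jerry cans + water purification tabs: 202 kg used, 1737 in people served.
The spare 2 kg is too small for any remaining supply, and no exchange beats 1737.

1737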